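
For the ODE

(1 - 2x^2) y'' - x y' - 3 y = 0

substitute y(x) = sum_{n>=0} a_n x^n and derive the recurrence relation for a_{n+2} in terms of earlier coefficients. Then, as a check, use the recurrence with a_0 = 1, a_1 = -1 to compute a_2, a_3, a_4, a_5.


Substitute y = sum_n a_n x^n.
(1 - 2 x^2) y'' contributes (n+2)(n+1) a_{n+2} - 2 n(n-1) a_n at x^n.
-x y'(x) contributes -n a_n at x^n.
-3 y(x) contributes -3 a_n at x^n.
Matching x^n: (n+2)(n+1) a_{n+2} + (-2 n(n-1) - n - 3) a_n = 0.
Thus a_{n+2} = (2 n(n-1) + n + 3) / ((n+1)(n+2)) * a_n.

Check with a_0 = 1, a_1 = -1 (apply the recurrence for n = 0, 1, 2, 3): a_0 = 1, a_1 = -1, a_2 = 3/2, a_3 = -2/3, a_4 = 9/8, a_5 = -3/5.

a_(n+2) = (2 n(n-1) + n + 3) / ((n+1)(n+2)) * a_n; check: a_0 = 1, a_1 = -1, a_2 = 3/2, a_3 = -2/3, a_4 = 9/8, a_5 = -3/5


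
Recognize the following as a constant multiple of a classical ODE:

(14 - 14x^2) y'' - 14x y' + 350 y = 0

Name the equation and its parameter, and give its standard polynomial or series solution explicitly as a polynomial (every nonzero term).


All three coefficients share the factor 14; dividing through by 14 gives  (1 - x^2) y'' - x y' + 25 y = 0.
This matches the Chebyshev equation (1 - x^2) y'' - x y' + n^2 y = 0 (note the -x y' term, not -2x y') with n^2 = 25, so n = 5; the polynomial solution is T_5(x).
With y = sum_k a_k x^k, matching x^k gives (k+2)(k+1) a_{k+2} = (k^2 - n^2) a_k = (k - 5)(k + 5) a_k. The right side vanishes at k = 5, so the series with the parity of 5 terminates at degree 5.
Standard normalization: leading coefficient of T_n is 2^(n-1), so a_5 = 2^4 = 16. Work downward with a_k = (k+1)(k+2) a_{k+2} / ((k - 5)(k + 5)):
  a_3 = (4)(5)(16) / ((3 - 5)(3 + 5)) = 320/(-16) = -20
  a_1 = (2)(3)(-20) / ((1 - 5)(1 + 5)) = -120/(-24) = 5
Hence T_5(x) = 16 x^5 - 20 x^3 + 5 x.

T_5(x); series = 16 x^5 - 20 x^3 + 5 x


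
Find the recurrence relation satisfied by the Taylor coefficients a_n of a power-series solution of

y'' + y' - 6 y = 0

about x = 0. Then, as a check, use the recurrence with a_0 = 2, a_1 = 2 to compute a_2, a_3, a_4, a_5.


Substitute y = sum_n a_n x^n.
y''(x) has coefficient (n+2)(n+1) a_{n+2} at x^n;
y'(x) has coefficient (n+1) a_{n+1} at x^n;
-6 y(x) has coefficient -6 a_n at x^n.
Matching x^n: (n+2)(n+1) a_{n+2} + (n+1) a_{n+1} - 6 a_n = 0.
Thus a_{n+2} = [-(n+1) a_{n+1} + 6 a_n] / ((n+1)(n+2)).

Check with a_0 = 2, a_1 = 2 (apply the recurrence for n = 0, 1, 2, 3): a_0 = 2, a_1 = 2, a_2 = 5, a_3 = 1/3, a_4 = 29/12, a_5 = -23/60.

a_(n+2) = [-(n+1) a_(n+1) + 6 a_n] / ((n+1)(n+2)); check: a_0 = 2, a_1 = 2, a_2 = 5, a_3 = 1/3, a_4 = 29/12, a_5 = -23/60


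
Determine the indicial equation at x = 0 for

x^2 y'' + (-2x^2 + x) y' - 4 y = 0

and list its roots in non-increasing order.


Divide by x^2 to reach normal form y'' + P_1(x) y' + P_2(x) y = 0 with P_1(x) = -2 + 1/x and P_2(x) = -4/x^2.
x = 0 is a singular point because the y'-coefficient -2 + 1/x has a pole at x = 0 and the y-coefficient -4/x^2 has a pole at x = 0.
It is a regular singular point because x P_1(x) = p(x) = 1 - 2x and x^2 P_2(x) = q(x) = -4 are polynomials, hence analytic at x = 0.
p(0) = 1,  q(0) = -4.
Indicial equation: r(r-1) + p(0) r + q(0) = 0, i.e. r^2 + (p(0) - 1) r + q(0) = 0, i.e. r^2 - 4 = 0.
Discriminant: (0)^2 - 4(-4) = 16, so r = (0 ± 4)/2.
Solving: r_1 = 2, r_2 = -2.

indicial: r^2 - 4 = 0; roots r_1 = 2, r_2 = -2


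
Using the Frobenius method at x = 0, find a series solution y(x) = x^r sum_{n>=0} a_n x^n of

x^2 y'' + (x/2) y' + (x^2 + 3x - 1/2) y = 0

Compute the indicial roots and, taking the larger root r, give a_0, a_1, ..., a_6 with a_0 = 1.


Write in Frobenius form y'' + (p(x)/x) y' + (q(x)/x^2) y = 0:
  p(x) = 1/2,  q(x) = x^2 + 3x - 1/2.
Indicial equation: r(r-1) + (1/2) r + (-1/2) = 0 -> roots r_1 = 1, r_2 = -1/2.
Take r = r_1 = 1. Let y(x) = x^r sum_{n>=0} a_n x^n with a_0 = 1.
Substitute y = x^r sum a_n x^n and match x^{r+n}. The recurrence is
  D(n) a_n + 3 a_{n-1} + 1 a_{n-2} = 0,  where D(n) = (r+n)(r+n-1) + (1/2)(r+n) + (-1/2).
  a_n = [-3 a_{n-1} - 1 a_{n-2}] / D(n).
Since the indicial polynomial factors as (r - r_1)(r - r_2), D(n) = (r_1 + n - r_1)(r_1 + n - r_2) = n(n + 3/2).
Evaluating step by step (a_0 = 1):
  n = 1: D(1) = 1(1 + 3/2) = 5/2; numerator = -3(1) = -3; a_1 = (-3)/(5/2) = -6/5
  n = 2: D(2) = 2(2 + 3/2) = 7; numerator = -3(-6/5) - 1(1) = 13/5; a_2 = (13/5)/(7) = 13/35
  n = 3: D(3) = 3(3 + 3/2) = 27/2; numerator = -3(13/35) - 1(-6/5) = 3/35; a_3 = (3/35)/(27/2) = 2/315
  n = 4: D(4) = 4(4 + 3/2) = 22; numerator = -3(2/315) - 1(13/35) = -41/105; a_4 = (-41/105)/(22) = -41/2310
  n = 5: D(5) = 5(5 + 3/2) = 65/2; numerator = -3(-41/2310) - 1(2/315) = 65/1386; a_5 = (65/1386)/(65/2) = 1/693
  n = 6: D(6) = 6(6 + 3/2) = 45; numerator = -3(1/693) - 1(-41/2310) = 31/2310; a_6 = (31/2310)/(45) = 31/103950

r = 1; a_0 = 1; a_1 = -6/5; a_2 = 13/35; a_3 = 2/315; a_4 = -41/2310; a_5 = 1/693; a_6 = 31/103950


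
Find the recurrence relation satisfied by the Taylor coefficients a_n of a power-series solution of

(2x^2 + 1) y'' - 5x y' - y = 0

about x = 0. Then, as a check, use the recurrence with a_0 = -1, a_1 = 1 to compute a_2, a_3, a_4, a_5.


Substitute y = sum_n a_n x^n.
(1 + 2 x^2) y'' contributes (n+2)(n+1) a_{n+2} + 2 n(n-1) a_n at x^n.
-5 x y'(x) contributes -5 n a_n at x^n.
-y(x) contributes -1 a_n at x^n.
Matching x^n: (n+2)(n+1) a_{n+2} + (2 n(n-1) - 5 n - 1) a_n = 0.
Thus a_{n+2} = (-2 n(n-1) + 5 n + 1) / ((n+1)(n+2)) * a_n.

Check with a_0 = -1, a_1 = 1 (apply the recurrence for n = 0, 1, 2, 3): a_0 = -1, a_1 = 1, a_2 = -1/2, a_3 = 1, a_4 = -7/24, a_5 = 1/5.

a_(n+2) = (-2 n(n-1) + 5 n + 1) / ((n+1)(n+2)) * a_n; check: a_0 = -1, a_1 = 1, a_2 = -1/2, a_3 = 1, a_4 = -7/24, a_5 = 1/5


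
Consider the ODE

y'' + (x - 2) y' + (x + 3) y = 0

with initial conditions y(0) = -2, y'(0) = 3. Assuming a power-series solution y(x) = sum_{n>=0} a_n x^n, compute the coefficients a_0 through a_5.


Ansatz: y(x) = sum_{n>=0} a_n x^n, so y'(x) = sum_{n>=1} n a_n x^(n-1) and y''(x) = sum_{n>=2} n(n-1) a_n x^(n-2).
Substitute into P(x) y'' + Q(x) y' + R(x) y = 0 with P(x) = 1, Q(x) = x - 2, R(x) = x + 3, and match powers of x.
Initial conditions: a_0 = -2, a_1 = 3.
Setting the coefficient of each power of x to zero and solving order by order (substituting the coefficients already found):
  x^0: 2 a_2 - 2 a_1 + 3 a_0 = 0  ->  2 a_2 = 2 a_1 - 3 a_0 = 12  ->  a_2 = 6
  x^1: 6 a_3 - 4 a_2 + 4 a_1 + a_0 = 0  ->  6 a_3 = 4 a_2 - 4 a_1 - a_0 = 14  ->  a_3 = 7/3
  x^2: 12 a_4 - 6 a_3 + 5 a_2 + a_1 = 0  ->  12 a_4 = 6 a_3 - 5 a_2 - a_1 = -19  ->  a_4 = -19/12
  x^3: 20 a_5 - 8 a_4 + 6 a_3 + a_2 = 0  ->  20 a_5 = 8 a_4 - 6 a_3 - a_2 = -98/3  ->  a_5 = -49/30
Truncated series: y(x) = -2 + 3 x + 6 x^2 + (7/3) x^3 - (19/12) x^4 - (49/30) x^5 + O(x^6).

a_0 = -2; a_1 = 3; a_2 = 6; a_3 = 7/3; a_4 = -19/12; a_5 = -49/30


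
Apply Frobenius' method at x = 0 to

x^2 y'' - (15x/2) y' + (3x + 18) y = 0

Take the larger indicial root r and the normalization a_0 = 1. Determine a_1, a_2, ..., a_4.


Write in Frobenius form y'' + (p(x)/x) y' + (q(x)/x^2) y = 0:
  p(x) = -15/2,  q(x) = 3x + 18.
Indicial equation: r(r-1) + (-15/2) r + (18) = 0 -> roots r_1 = 9/2, r_2 = 4.
Take r = r_1 = 9/2. Let y(x) = x^r sum_{n>=0} a_n x^n with a_0 = 1.
Substitute y = x^r sum a_n x^n and match x^{r+n}. The recurrence is
  D(n) a_n + 3 a_{n-1} = 0,  where D(n) = (r+n)(r+n-1) + (-15/2)(r+n) + (18).
  a_n = -3 / D(n) * a_{n-1}.
Since the indicial polynomial factors as (r - r_1)(r - r_2), D(n) = (r_1 + n - r_1)(r_1 + n - r_2) = n(n + 1/2).
Evaluating step by step (a_0 = 1):
  n = 1: D(1) = 1(1 + 1/2) = 3/2; numerator = -3(1) = -3; a_1 = (-3)/(3/2) = -2
  n = 2: D(2) = 2(2 + 1/2) = 5; numerator = -3(-2) = 6; a_2 = (6)/(5) = 6/5
  n = 3: D(3) = 3(3 + 1/2) = 21/2; numerator = -3(6/5) = -18/5; a_3 = (-18/5)/(21/2) = -12/35
  n = 4: D(4) = 4(4 + 1/2) = 18; numerator = -3(-12/35) = 36/35; a_4 = (36/35)/(18) = 2/35

r = 9/2; a_0 = 1; a_1 = -2; a_2 = 6/5; a_3 = -12/35; a_4 = 2/35


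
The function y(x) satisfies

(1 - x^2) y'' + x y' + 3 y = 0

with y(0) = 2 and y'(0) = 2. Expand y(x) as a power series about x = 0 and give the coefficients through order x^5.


Ansatz: y(x) = sum_{n>=0} a_n x^n, so y'(x) = sum_{n>=1} n a_n x^(n-1) and y''(x) = sum_{n>=2} n(n-1) a_n x^(n-2).
Substitute into P(x) y'' + Q(x) y' + R(x) y = 0 with P(x) = 1 - x^2, Q(x) = x, R(x) = 3, and match powers of x.
Initial conditions: a_0 = 2, a_1 = 2.
Setting the coefficient of each power of x to zero and solving order by order (substituting the coefficients already found):
  x^0: 2 a_2 + 3 a_0 = 0  ->  2 a_2 = -3 a_0 = -6  ->  a_2 = -3
  x^1: 6 a_3 + 4 a_1 = 0  ->  6 a_3 = -4 a_1 = -8  ->  a_3 = -4/3
  x^2: 12 a_4 + 3 a_2 = 0  ->  12 a_4 = -3 a_2 = 9  ->  a_4 = 3/4
  x^3: 20 a_5 = 0  ->  a_5 = 0
Truncated series: y(x) = 2 + 2 x - 3 x^2 - (4/3) x^3 + (3/4) x^4 + O(x^6).

a_0 = 2; a_1 = 2; a_2 = -3; a_3 = -4/3; a_4 = 3/4; a_5 = 0


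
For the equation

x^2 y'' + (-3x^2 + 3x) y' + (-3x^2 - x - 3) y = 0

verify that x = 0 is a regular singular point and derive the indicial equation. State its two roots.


Divide by x^2 to reach normal form y'' + P_1(x) y' + P_2(x) y = 0 with P_1(x) = -3 + 3/x and P_2(x) = -3 - 1/x - 3/x^2.
x = 0 is a singular point because the y'-coefficient -3 + 3/x has a pole at x = 0 and the y-coefficient -3 - 1/x - 3/x^2 has a pole at x = 0.
It is a regular singular point because x P_1(x) = p(x) = 3 - 3x and x^2 P_2(x) = q(x) = -3x^2 - x - 3 are polynomials, hence analytic at x = 0.
p(0) = 3,  q(0) = -3.
Indicial equation: r(r-1) + p(0) r + q(0) = 0, i.e. r^2 + (p(0) - 1) r + q(0) = 0, i.e. r^2 + 2 r - 3 = 0.
Discriminant: (2)^2 - 4(-3) = 16, so r = (-2 ± 4)/2.
Solving: r_1 = 1, r_2 = -3.

indicial: r^2 + 2 r - 3 = 0; roots r_1 = 1, r_2 = -3


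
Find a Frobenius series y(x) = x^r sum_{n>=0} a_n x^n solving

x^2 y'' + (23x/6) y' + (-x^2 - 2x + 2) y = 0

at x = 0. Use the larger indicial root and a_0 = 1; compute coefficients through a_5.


Write in Frobenius form y'' + (p(x)/x) y' + (q(x)/x^2) y = 0:
  p(x) = 23/6,  q(x) = -x^2 - 2x + 2.
Indicial equation: r(r-1) + (23/6) r + (2) = 0 -> roots r_1 = -4/3, r_2 = -3/2.
Take r = r_1 = -4/3. Let y(x) = x^r sum_{n>=0} a_n x^n with a_0 = 1.
Substitute y = x^r sum a_n x^n and match x^{r+n}. The recurrence is
  D(n) a_n - 2 a_{n-1} - 1 a_{n-2} = 0,  where D(n) = (r+n)(r+n-1) + (23/6)(r+n) + (2).
  a_n = [2 a_{n-1} + 1 a_{n-2}] / D(n).
Since the indicial polynomial factors as (r - r_1)(r - r_2), D(n) = (r_1 + n - r_1)(r_1 + n - r_2) = n(n + 1/6).
Evaluating step by step (a_0 = 1):
  n = 1: D(1) = 1(1 + 1/6) = 7/6; numerator = 2(1) = 2; a_1 = (2)/(7/6) = 12/7
  n = 2: D(2) = 2(2 + 1/6) = 13/3; numerator = 2(12/7) + 1(1) = 31/7; a_2 = (31/7)/(13/3) = 93/91
  n = 3: D(3) = 3(3 + 1/6) = 19/2; numerator = 2(93/91) + 1(12/7) = 342/91; a_3 = (342/91)/(19/2) = 36/91
  n = 4: D(4) = 4(4 + 1/6) = 50/3; numerator = 2(36/91) + 1(93/91) = 165/91; a_4 = (165/91)/(50/3) = 99/910
  n = 5: D(5) = 5(5 + 1/6) = 155/6; numerator = 2(99/910) + 1(36/91) = 279/455; a_5 = (279/455)/(155/6) = 54/2275

r = -4/3; a_0 = 1; a_1 = 12/7; a_2 = 93/91; a_3 = 36/91; a_4 = 99/910; a_5 = 54/2275


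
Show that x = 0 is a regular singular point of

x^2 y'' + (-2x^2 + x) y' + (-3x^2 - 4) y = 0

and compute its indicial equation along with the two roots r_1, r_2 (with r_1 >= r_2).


Divide by x^2 to reach normal form y'' + P_1(x) y' + P_2(x) y = 0 with P_1(x) = -2 + 1/x and P_2(x) = -3 - 4/x^2.
x = 0 is a singular point because the y'-coefficient -2 + 1/x has a pole at x = 0 and the y-coefficient -3 - 4/x^2 has a pole at x = 0.
It is a regular singular point because x P_1(x) = p(x) = 1 - 2x and x^2 P_2(x) = q(x) = -3x^2 - 4 are polynomials, hence analytic at x = 0.
p(0) = 1,  q(0) = -4.
Indicial equation: r(r-1) + p(0) r + q(0) = 0, i.e. r^2 + (p(0) - 1) r + q(0) = 0, i.e. r^2 - 4 = 0.
Discriminant: (0)^2 - 4(-4) = 16, so r = (0 ± 4)/2.
Solving: r_1 = 2, r_2 = -2.

indicial: r^2 - 4 = 0; roots r_1 = 2, r_2 = -2


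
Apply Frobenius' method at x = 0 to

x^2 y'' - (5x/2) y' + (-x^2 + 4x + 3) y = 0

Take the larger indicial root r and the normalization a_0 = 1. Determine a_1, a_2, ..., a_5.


Write in Frobenius form y'' + (p(x)/x) y' + (q(x)/x^2) y = 0:
  p(x) = -5/2,  q(x) = -x^2 + 4x + 3.
Indicial equation: r(r-1) + (-5/2) r + (3) = 0 -> roots r_1 = 2, r_2 = 3/2.
Take r = r_1 = 2. Let y(x) = x^r sum_{n>=0} a_n x^n with a_0 = 1.
Substitute y = x^r sum a_n x^n and match x^{r+n}. The recurrence is
  D(n) a_n + 4 a_{n-1} - 1 a_{n-2} = 0,  where D(n) = (r+n)(r+n-1) + (-5/2)(r+n) + (3).
  a_n = [-4 a_{n-1} + 1 a_{n-2}] / D(n).
Since the indicial polynomial factors as (r - r_1)(r - r_2), D(n) = (r_1 + n - r_1)(r_1 + n - r_2) = n(n + 1/2).
Evaluating step by step (a_0 = 1):
  n = 1: D(1) = 1(1 + 1/2) = 3/2; numerator = -4(1) = -4; a_1 = (-4)/(3/2) = -8/3
  n = 2: D(2) = 2(2 + 1/2) = 5; numerator = -4(-8/3) + 1(1) = 35/3; a_2 = (35/3)/(5) = 7/3
  n = 3: D(3) = 3(3 + 1/2) = 21/2; numerator = -4(7/3) + 1(-8/3) = -12; a_3 = (-12)/(21/2) = -8/7
  n = 4: D(4) = 4(4 + 1/2) = 18; numerator = -4(-8/7) + 1(7/3) = 145/21; a_4 = (145/21)/(18) = 145/378
  n = 5: D(5) = 5(5 + 1/2) = 55/2; numerator = -4(145/378) + 1(-8/7) = -506/189; a_5 = (-506/189)/(55/2) = -92/945

r = 2; a_0 = 1; a_1 = -8/3; a_2 = 7/3; a_3 = -8/7; a_4 = 145/378; a_5 = -92/945


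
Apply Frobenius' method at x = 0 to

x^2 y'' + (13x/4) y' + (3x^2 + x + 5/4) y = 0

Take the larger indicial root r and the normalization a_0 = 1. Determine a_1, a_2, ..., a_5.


Write in Frobenius form y'' + (p(x)/x) y' + (q(x)/x^2) y = 0:
  p(x) = 13/4,  q(x) = 3x^2 + x + 5/4.
Indicial equation: r(r-1) + (13/4) r + (5/4) = 0 -> roots r_1 = -1, r_2 = -5/4.
Take r = r_1 = -1. Let y(x) = x^r sum_{n>=0} a_n x^n with a_0 = 1.
Substitute y = x^r sum a_n x^n and match x^{r+n}. The recurrence is
  D(n) a_n + 1 a_{n-1} + 3 a_{n-2} = 0,  where D(n) = (r+n)(r+n-1) + (13/4)(r+n) + (5/4).
  a_n = [-1 a_{n-1} - 3 a_{n-2}] / D(n).
Since the indicial polynomial factors as (r - r_1)(r - r_2), D(n) = (r_1 + n - r_1)(r_1 + n - r_2) = n(n + 1/4).
Evaluating step by step (a_0 = 1):
  n = 1: D(1) = 1(1 + 1/4) = 5/4; numerator = -1(1) = -1; a_1 = (-1)/(5/4) = -4/5
  n = 2: D(2) = 2(2 + 1/4) = 9/2; numerator = -1(-4/5) - 3(1) = -11/5; a_2 = (-11/5)/(9/2) = -22/45
  n = 3: D(3) = 3(3 + 1/4) = 39/4; numerator = -1(-22/45) - 3(-4/5) = 26/9; a_3 = (26/9)/(39/4) = 8/27
  n = 4: D(4) = 4(4 + 1/4) = 17; numerator = -1(8/27) - 3(-22/45) = 158/135; a_4 = (158/135)/(17) = 158/2295
  n = 5: D(5) = 5(5 + 1/4) = 105/4; numerator = -1(158/2295) - 3(8/27) = -2198/2295; a_5 = (-2198/2295)/(105/4) = -1256/34425

r = -1; a_0 = 1; a_1 = -4/5; a_2 = -22/45; a_3 = 8/27; a_4 = 158/2295; a_5 = -1256/34425


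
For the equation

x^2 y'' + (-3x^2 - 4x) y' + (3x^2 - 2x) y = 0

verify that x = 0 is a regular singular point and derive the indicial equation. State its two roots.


Divide by x^2 to reach normal form y'' + P_1(x) y' + P_2(x) y = 0 with P_1(x) = -3 - 4/x and P_2(x) = 3 - 2/x.
x = 0 is a singular point because the y'-coefficient -3 - 4/x has a pole at x = 0 and the y-coefficient 3 - 2/x has a pole at x = 0.
It is a regular singular point because x P_1(x) = p(x) = -3x - 4 and x^2 P_2(x) = q(x) = 3x^2 - 2x are polynomials, hence analytic at x = 0.
p(0) = -4,  q(0) = 0.
Indicial equation: r(r-1) + p(0) r + q(0) = 0, i.e. r^2 + (p(0) - 1) r + q(0) = 0, i.e. r^2 - 5 r = 0.
Discriminant: (-5)^2 - 4(0) = 25, so r = (5 ± 5)/2.
Solving: r_1 = 5, r_2 = 0.

indicial: r^2 - 5 r = 0; roots r_1 = 5, r_2 = 0


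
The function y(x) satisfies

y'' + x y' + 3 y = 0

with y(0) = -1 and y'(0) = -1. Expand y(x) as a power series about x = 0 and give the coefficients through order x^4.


Ansatz: y(x) = sum_{n>=0} a_n x^n, so y'(x) = sum_{n>=1} n a_n x^(n-1) and y''(x) = sum_{n>=2} n(n-1) a_n x^(n-2).
Substitute into P(x) y'' + Q(x) y' + R(x) y = 0 with P(x) = 1, Q(x) = x, R(x) = 3, and match powers of x.
Initial conditions: a_0 = -1, a_1 = -1.
Setting the coefficient of each power of x to zero and solving order by order (substituting the coefficients already found):
  x^0: 2 a_2 + 3 a_0 = 0  ->  2 a_2 = -3 a_0 = 3  ->  a_2 = 3/2
  x^1: 6 a_3 + 4 a_1 = 0  ->  6 a_3 = -4 a_1 = 4  ->  a_3 = 2/3
  x^2: 12 a_4 + 5 a_2 = 0  ->  12 a_4 = -5 a_2 = -15/2  ->  a_4 = -5/8
Truncated series: y(x) = -1 - x + (3/2) x^2 + (2/3) x^3 - (5/8) x^4 + O(x^5).

a_0 = -1; a_1 = -1; a_2 = 3/2; a_3 = 2/3; a_4 = -5/8


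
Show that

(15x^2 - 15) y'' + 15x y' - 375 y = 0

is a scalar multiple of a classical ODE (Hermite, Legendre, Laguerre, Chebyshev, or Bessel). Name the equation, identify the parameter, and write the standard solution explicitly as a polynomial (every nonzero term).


All three coefficients share the factor -15; dividing through by -15 gives  (1 - x^2) y'' - x y' + 25 y = 0.
This matches the Chebyshev equation (1 - x^2) y'' - x y' + n^2 y = 0 (note the -x y' term, not -2x y') with n^2 = 25, so n = 5; the polynomial solution is T_5(x).
With y = sum_k a_k x^k, matching x^k gives (k+2)(k+1) a_{k+2} = (k^2 - n^2) a_k = (k - 5)(k + 5) a_k. The right side vanishes at k = 5, so the series with the parity of 5 terminates at degree 5.
Standard normalization: leading coefficient of T_n is 2^(n-1), so a_5 = 2^4 = 16. Work downward with a_k = (k+1)(k+2) a_{k+2} / ((k - 5)(k + 5)):
  a_3 = (4)(5)(16) / ((3 - 5)(3 + 5)) = 320/(-16) = -20
  a_1 = (2)(3)(-20) / ((1 - 5)(1 + 5)) = -120/(-24) = 5
Hence T_5(x) = 16 x^5 - 20 x^3 + 5 x.

T_5(x); series = 16 x^5 - 20 x^3 + 5 x


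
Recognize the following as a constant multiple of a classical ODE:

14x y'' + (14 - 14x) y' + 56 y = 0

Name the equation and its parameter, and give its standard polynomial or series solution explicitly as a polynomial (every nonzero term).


All three coefficients share the factor 14; dividing through by 14 gives  x y'' + (1 - x) y' + 4 y = 0.
This matches the Laguerre equation x y'' + (1 - x) y' + n y = 0 with n = 4; the polynomial solution is L_4(x).
With y = sum_k a_k x^k, matching x^k gives (k+1)k a_{k+1} + (k+1) a_{k+1} - k a_k + n a_k = 0, i.e. (k+1)^2 a_{k+1} = (k - n) a_k = (k - 4) a_k. The right side vanishes at k = 4, so the series terminates at degree 4.
Standard normalization L_n(0) = 1 gives a_0 = 1. Work upward with a_{k+1} = (k - 4) a_k / (k+1)^2:
  a_1 = (0 - 4)(1) / 1^2 = -4/1 = -4
  a_2 = (1 - 4)(-4) / 2^2 = 12/4 = 3
  a_3 = (2 - 4)(3) / 3^2 = -6/9 = -2/3
  a_4 = (3 - 4)(-2/3) / 4^2 = (2/3)/16 = 1/24
Hence L_4(x) = x^4/24 - 2 x^3/3 + 3 x^2 - 4 x + 1.

L_4(x); series = x^4/24 - 2 x^3/3 + 3 x^2 - 4 x + 1


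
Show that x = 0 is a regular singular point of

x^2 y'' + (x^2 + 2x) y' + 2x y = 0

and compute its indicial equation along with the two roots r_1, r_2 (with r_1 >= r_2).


Divide by x^2 to reach normal form y'' + P_1(x) y' + P_2(x) y = 0 with P_1(x) = 1 + 2/x and P_2(x) = 2/x.
x = 0 is a singular point because the y'-coefficient 1 + 2/x has a pole at x = 0 and the y-coefficient 2/x has a pole at x = 0.
It is a regular singular point because x P_1(x) = p(x) = x + 2 and x^2 P_2(x) = q(x) = 2x are polynomials, hence analytic at x = 0.
p(0) = 2,  q(0) = 0.
Indicial equation: r(r-1) + p(0) r + q(0) = 0, i.e. r^2 + (p(0) - 1) r + q(0) = 0, i.e. r^2 + 1 r = 0.
Discriminant: (1)^2 - 4(0) = 1, so r = (-1 ± 1)/2.
Solving: r_1 = 0, r_2 = -1.

indicial: r^2 + 1 r = 0; roots r_1 = 0, r_2 = -1


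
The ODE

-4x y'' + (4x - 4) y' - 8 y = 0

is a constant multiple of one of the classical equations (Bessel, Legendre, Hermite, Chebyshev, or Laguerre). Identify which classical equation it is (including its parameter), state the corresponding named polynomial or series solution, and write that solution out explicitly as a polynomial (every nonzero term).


All three coefficients share the factor -4; dividing through by -4 gives  x y'' + (1 - x) y' + 2 y = 0.
This matches the Laguerre equation x y'' + (1 - x) y' + n y = 0 with n = 2; the polynomial solution is L_2(x).
With y = sum_k a_k x^k, matching x^k gives (k+1)k a_{k+1} + (k+1) a_{k+1} - k a_k + n a_k = 0, i.e. (k+1)^2 a_{k+1} = (k - n) a_k = (k - 2) a_k. The right side vanishes at k = 2, so the series terminates at degree 2.
Standard normalization L_n(0) = 1 gives a_0 = 1. Work upward with a_{k+1} = (k - 2) a_k / (k+1)^2:
  a_1 = (0 - 2)(1) / 1^2 = -2/1 = -2
  a_2 = (1 - 2)(-2) / 2^2 = 2/4 = 1/2
Hence L_2(x) = x^2/2 - 2 x + 1.

L_2(x); series = x^2/2 - 2 x + 1


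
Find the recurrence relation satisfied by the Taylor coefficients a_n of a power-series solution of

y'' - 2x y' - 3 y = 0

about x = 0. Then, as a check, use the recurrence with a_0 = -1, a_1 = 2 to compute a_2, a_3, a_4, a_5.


Substitute y = sum_n a_n x^n.
y''(x) has coefficient (n+2)(n+1) a_{n+2} at x^n;
-2 x y'(x) has coefficient -2 n a_n at x^n (shift);
-3 y(x) has coefficient -3 a_n at x^n.
Matching x^n: (n+2)(n+1) a_{n+2} + (-2n - 3) a_n = 0.
Thus a_{n+2} = (2n + 3) / ((n+1)(n+2)) * a_n.

Check with a_0 = -1, a_1 = 2 (apply the recurrence for n = 0, 1, 2, 3): a_0 = -1, a_1 = 2, a_2 = -3/2, a_3 = 5/3, a_4 = -7/8, a_5 = 3/4.

a_(n+2) = (2n + 3) / ((n+1)(n+2)) * a_n; check: a_0 = -1, a_1 = 2, a_2 = -3/2, a_3 = 5/3, a_4 = -7/8, a_5 = 3/4


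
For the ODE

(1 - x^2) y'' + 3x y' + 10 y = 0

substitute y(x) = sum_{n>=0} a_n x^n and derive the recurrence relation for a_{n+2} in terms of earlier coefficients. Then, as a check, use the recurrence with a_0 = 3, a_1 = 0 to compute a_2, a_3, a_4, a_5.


Substitute y = sum_n a_n x^n.
(1 - 1 x^2) y'' contributes (n+2)(n+1) a_{n+2} - n(n-1) a_n at x^n.
3 x y'(x) contributes 3 n a_n at x^n.
10 y(x) contributes 10 a_n at x^n.
Matching x^n: (n+2)(n+1) a_{n+2} + (-n(n-1) + 3 n + 10) a_n = 0.
Thus a_{n+2} = (n(n-1) - 3 n - 10) / ((n+1)(n+2)) * a_n.

Check with a_0 = 3, a_1 = 0 (apply the recurrence for n = 0, 1, 2, 3): a_0 = 3, a_1 = 0, a_2 = -15, a_3 = 0, a_4 = 35/2, a_5 = 0.

a_(n+2) = (n(n-1) - 3 n - 10) / ((n+1)(n+2)) * a_n; check: a_0 = 3, a_1 = 0, a_2 = -15, a_3 = 0, a_4 = 35/2, a_5 = 0


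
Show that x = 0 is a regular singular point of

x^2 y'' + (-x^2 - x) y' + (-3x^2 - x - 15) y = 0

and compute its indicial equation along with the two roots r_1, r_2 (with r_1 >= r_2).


Divide by x^2 to reach normal form y'' + P_1(x) y' + P_2(x) y = 0 with P_1(x) = -1 - 1/x and P_2(x) = -3 - 1/x - 15/x^2.
x = 0 is a singular point because the y'-coefficient -1 - 1/x has a pole at x = 0 and the y-coefficient -3 - 1/x - 15/x^2 has a pole at x = 0.
It is a regular singular point because x P_1(x) = p(x) = -x - 1 and x^2 P_2(x) = q(x) = -3x^2 - x - 15 are polynomials, hence analytic at x = 0.
p(0) = -1,  q(0) = -15.
Indicial equation: r(r-1) + p(0) r + q(0) = 0, i.e. r^2 + (p(0) - 1) r + q(0) = 0, i.e. r^2 - 2 r - 15 = 0.
Discriminant: (-2)^2 - 4(-15) = 64, so r = (2 ± 8)/2.
Solving: r_1 = 5, r_2 = -3.

indicial: r^2 - 2 r - 15 = 0; roots r_1 = 5, r_2 = -3


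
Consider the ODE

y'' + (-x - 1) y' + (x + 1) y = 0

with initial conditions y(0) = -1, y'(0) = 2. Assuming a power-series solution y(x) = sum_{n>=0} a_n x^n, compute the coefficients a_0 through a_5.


Ansatz: y(x) = sum_{n>=0} a_n x^n, so y'(x) = sum_{n>=1} n a_n x^(n-1) and y''(x) = sum_{n>=2} n(n-1) a_n x^(n-2).
Substitute into P(x) y'' + Q(x) y' + R(x) y = 0 with P(x) = 1, Q(x) = -x - 1, R(x) = x + 1, and match powers of x.
Initial conditions: a_0 = -1, a_1 = 2.
Setting the coefficient of each power of x to zero and solving order by order (substituting the coefficients already found):
  x^0: 2 a_2 - a_1 + a_0 = 0  ->  2 a_2 = a_1 - a_0 = 3  ->  a_2 = 3/2
  x^1: 6 a_3 - 2 a_2 + a_0 = 0  ->  6 a_3 = 2 a_2 - a_0 = 4  ->  a_3 = 2/3
  x^2: 12 a_4 - 3 a_3 - a_2 + a_1 = 0  ->  12 a_4 = 3 a_3 + a_2 - a_1 = 3/2  ->  a_4 = 1/8
  x^3: 20 a_5 - 4 a_4 - 2 a_3 + a_2 = 0  ->  20 a_5 = 4 a_4 + 2 a_3 - a_2 = 1/3  ->  a_5 = 1/60
Truncated series: y(x) = -1 + 2 x + (3/2) x^2 + (2/3) x^3 + (1/8) x^4 + (1/60) x^5 + O(x^6).

a_0 = -1; a_1 = 2; a_2 = 3/2; a_3 = 2/3; a_4 = 1/8; a_5 = 1/60


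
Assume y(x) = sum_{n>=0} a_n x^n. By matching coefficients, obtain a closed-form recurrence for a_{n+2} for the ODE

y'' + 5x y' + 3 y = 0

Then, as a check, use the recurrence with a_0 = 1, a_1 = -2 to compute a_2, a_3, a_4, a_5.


Substitute y = sum_n a_n x^n.
y''(x) has coefficient (n+2)(n+1) a_{n+2} at x^n;
5 x y'(x) has coefficient 5 n a_n at x^n (shift);
3 y(x) has coefficient 3 a_n at x^n.
Matching x^n: (n+2)(n+1) a_{n+2} + (5n + 3) a_n = 0.
Thus a_{n+2} = (-5n - 3) / ((n+1)(n+2)) * a_n.

Check with a_0 = 1, a_1 = -2 (apply the recurrence for n = 0, 1, 2, 3): a_0 = 1, a_1 = -2, a_2 = -3/2, a_3 = 8/3, a_4 = 13/8, a_5 = -12/5.

a_(n+2) = (-5n - 3) / ((n+1)(n+2)) * a_n; check: a_0 = 1, a_1 = -2, a_2 = -3/2, a_3 = 8/3, a_4 = 13/8, a_5 = -12/5


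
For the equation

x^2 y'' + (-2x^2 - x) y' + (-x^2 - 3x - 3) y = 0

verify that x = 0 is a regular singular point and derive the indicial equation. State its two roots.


Divide by x^2 to reach normal form y'' + P_1(x) y' + P_2(x) y = 0 with P_1(x) = -2 - 1/x and P_2(x) = -1 - 3/x - 3/x^2.
x = 0 is a singular point because the y'-coefficient -2 - 1/x has a pole at x = 0 and the y-coefficient -1 - 3/x - 3/x^2 has a pole at x = 0.
It is a regular singular point because x P_1(x) = p(x) = -2x - 1 and x^2 P_2(x) = q(x) = -x^2 - 3x - 3 are polynomials, hence analytic at x = 0.
p(0) = -1,  q(0) = -3.
Indicial equation: r(r-1) + p(0) r + q(0) = 0, i.e. r^2 + (p(0) - 1) r + q(0) = 0, i.e. r^2 - 2 r - 3 = 0.
Discriminant: (-2)^2 - 4(-3) = 16, so r = (2 ± 4)/2.
Solving: r_1 = 3, r_2 = -1.

indicial: r^2 - 2 r - 3 = 0; roots r_1 = 3, r_2 = -1


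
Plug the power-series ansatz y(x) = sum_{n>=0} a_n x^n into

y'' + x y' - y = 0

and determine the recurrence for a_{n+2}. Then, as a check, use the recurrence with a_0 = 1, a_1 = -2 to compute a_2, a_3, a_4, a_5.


Substitute y = sum_n a_n x^n.
y''(x) has coefficient (n+2)(n+1) a_{n+2} at x^n;
x y'(x) has coefficient n a_n at x^n (shift);
-y(x) has coefficient -1 a_n at x^n.
Matching x^n: (n+2)(n+1) a_{n+2} + (n - 1) a_n = 0.
Thus a_{n+2} = (-n + 1) / ((n+1)(n+2)) * a_n.

Check with a_0 = 1, a_1 = -2 (apply the recurrence for n = 0, 1, 2, 3): a_0 = 1, a_1 = -2, a_2 = 1/2, a_3 = 0, a_4 = -1/24, a_5 = 0.

a_(n+2) = (-n + 1) / ((n+1)(n+2)) * a_n; check: a_0 = 1, a_1 = -2, a_2 = 1/2, a_3 = 0, a_4 = -1/24, a_5 = 0


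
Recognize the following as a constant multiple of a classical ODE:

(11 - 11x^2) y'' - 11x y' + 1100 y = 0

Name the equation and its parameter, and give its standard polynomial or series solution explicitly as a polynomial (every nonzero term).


All three coefficients share the factor 11; dividing through by 11 gives  (1 - x^2) y'' - x y' + 100 y = 0.
This matches the Chebyshev equation (1 - x^2) y'' - x y' + n^2 y = 0 (note the -x y' term, not -2x y') with n^2 = 100, so n = 10; the polynomial solution is T_10(x).
With y = sum_k a_k x^k, matching x^k gives (k+2)(k+1) a_{k+2} = (k^2 - n^2) a_k = (k - 10)(k + 10) a_k. The right side vanishes at k = 10, so the series with the parity of 10 terminates at degree 10.
Standard normalization: leading coefficient of T_n is 2^(n-1), so a_10 = 2^9 = 512. Work downward with a_k = (k+1)(k+2) a_{k+2} / ((k - 10)(k + 10)):
  a_8 = (9)(10)(512) / ((8 - 10)(8 + 10)) = 46080/(-36) = -1280
  a_6 = (7)(8)(-1280) / ((6 - 10)(6 + 10)) = -71680/(-64) = 1120
  a_4 = (5)(6)(1120) / ((4 - 10)(4 + 10)) = 33600/(-84) = -400
  a_2 = (3)(4)(-400) / ((2 - 10)(2 + 10)) = -4800/(-96) = 50
  a_0 = (1)(2)(50) / ((0 - 10)(0 + 10)) = 100/(-100) = -1
Hence T_10(x) = 512 x^10 - 1280 x^8 + 1120 x^6 - 400 x^4 + 50 x^2 - 1.

T_10(x); series = 512 x^10 - 1280 x^8 + 1120 x^6 - 400 x^4 + 50 x^2 - 1


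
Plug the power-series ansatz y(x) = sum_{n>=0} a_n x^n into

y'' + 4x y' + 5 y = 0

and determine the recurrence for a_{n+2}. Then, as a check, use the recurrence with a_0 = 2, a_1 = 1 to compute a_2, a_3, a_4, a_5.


Substitute y = sum_n a_n x^n.
y''(x) has coefficient (n+2)(n+1) a_{n+2} at x^n;
4 x y'(x) has coefficient 4 n a_n at x^n (shift);
5 y(x) has coefficient 5 a_n at x^n.
Matching x^n: (n+2)(n+1) a_{n+2} + (4n + 5) a_n = 0.
Thus a_{n+2} = (-4n - 5) / ((n+1)(n+2)) * a_n.

Check with a_0 = 2, a_1 = 1 (apply the recurrence for n = 0, 1, 2, 3): a_0 = 2, a_1 = 1, a_2 = -5, a_3 = -3/2, a_4 = 65/12, a_5 = 51/40.

a_(n+2) = (-4n - 5) / ((n+1)(n+2)) * a_n; check: a_0 = 2, a_1 = 1, a_2 = -5, a_3 = -3/2, a_4 = 65/12, a_5 = 51/40


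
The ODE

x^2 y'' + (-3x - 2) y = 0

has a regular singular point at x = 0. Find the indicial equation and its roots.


Divide by x^2 to reach normal form y'' + P_1(x) y' + P_2(x) y = 0 with P_1(x) = 0 and P_2(x) = -3/x - 2/x^2.
x = 0 is a singular point because the y-coefficient -3/x - 2/x^2 has a pole at x = 0.
It is a regular singular point because x P_1(x) = p(x) = 0 and x^2 P_2(x) = q(x) = -3x - 2 are polynomials, hence analytic at x = 0.
p(0) = 0,  q(0) = -2.
Indicial equation: r(r-1) + p(0) r + q(0) = 0, i.e. r^2 + (p(0) - 1) r + q(0) = 0, i.e. r^2 - 1 r - 2 = 0.
Discriminant: (-1)^2 - 4(-2) = 9, so r = (1 ± 3)/2.
Solving: r_1 = 2, r_2 = -1.

indicial: r^2 - 1 r - 2 = 0; roots r_1 = 2, r_2 = -1


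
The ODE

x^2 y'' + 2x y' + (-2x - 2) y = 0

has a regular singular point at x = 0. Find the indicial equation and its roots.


Divide by x^2 to reach normal form y'' + P_1(x) y' + P_2(x) y = 0 with P_1(x) = 2/x and P_2(x) = -2/x - 2/x^2.
x = 0 is a singular point because the y'-coefficient 2/x has a pole at x = 0 and the y-coefficient -2/x - 2/x^2 has a pole at x = 0.
It is a regular singular point because x P_1(x) = p(x) = 2 and x^2 P_2(x) = q(x) = -2x - 2 are polynomials, hence analytic at x = 0.
p(0) = 2,  q(0) = -2.
Indicial equation: r(r-1) + p(0) r + q(0) = 0, i.e. r^2 + (p(0) - 1) r + q(0) = 0, i.e. r^2 + 1 r - 2 = 0.
Discriminant: (1)^2 - 4(-2) = 9, so r = (-1 ± 3)/2.
Solving: r_1 = 1, r_2 = -2.

indicial: r^2 + 1 r - 2 = 0; roots r_1 = 1, r_2 = -2


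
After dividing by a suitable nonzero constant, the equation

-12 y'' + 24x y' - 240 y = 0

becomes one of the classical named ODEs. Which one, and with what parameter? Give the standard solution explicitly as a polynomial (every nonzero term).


All three coefficients share the factor -12; dividing through by -12 gives  y'' - 2x y' + 20 y = 0.
This matches the Hermite equation y'' - 2x y' + 2n y = 0 with 2n = 20, so n = 10; the polynomial solution is H_10(x).
With y = sum_k a_k x^k, matching x^k gives (k+2)(k+1) a_{k+2} = 2(k - n) a_k = 2(k - 10) a_k. The right side vanishes at k = 10, so the series with the parity of 10 terminates at degree 10.
Standard normalization: leading coefficient of H_n is 2^n, so a_10 = 2^10 = 1024. Work downward with a_k = (k+1)(k+2) a_{k+2} / (2(k - n)):
  a_8 = (9)(10)(1024) / (2(8 - 10)) = 92160/(-4) = -23040
  a_6 = (7)(8)(-23040) / (2(6 - 10)) = -1290240/(-8) = 161280
  a_4 = (5)(6)(161280) / (2(4 - 10)) = 4838400/(-12) = -403200
  a_2 = (3)(4)(-403200) / (2(2 - 10)) = -4838400/(-16) = 302400
  a_0 = (1)(2)(302400) / (2(0 - 10)) = 604800/(-20) = -30240
Hence H_10(x) = 1024 x^10 - 23040 x^8 + 161280 x^6 - 403200 x^4 + 302400 x^2 - 30240.

H_10(x); series = 1024 x^10 - 23040 x^8 + 161280 x^6 - 403200 x^4 + 302400 x^2 - 30240


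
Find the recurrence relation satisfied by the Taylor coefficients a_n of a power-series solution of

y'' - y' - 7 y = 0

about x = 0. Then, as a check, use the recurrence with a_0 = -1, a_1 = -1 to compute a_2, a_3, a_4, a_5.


Substitute y = sum_n a_n x^n.
y''(x) has coefficient (n+2)(n+1) a_{n+2} at x^n;
-y'(x) has coefficient -(n+1) a_{n+1} at x^n;
-7 y(x) has coefficient -7 a_n at x^n.
Matching x^n: (n+2)(n+1) a_{n+2} - (n+1) a_{n+1} - 7 a_n = 0.
Thus a_{n+2} = [(n+1) a_{n+1} + 7 a_n] / ((n+1)(n+2)).

Check with a_0 = -1, a_1 = -1 (apply the recurrence for n = 0, 1, 2, 3): a_0 = -1, a_1 = -1, a_2 = -4, a_3 = -5/2, a_4 = -71/24, a_5 = -22/15.

a_(n+2) = [(n+1) a_(n+1) + 7 a_n] / ((n+1)(n+2)); check: a_0 = -1, a_1 = -1, a_2 = -4, a_3 = -5/2, a_4 = -71/24, a_5 = -22/15


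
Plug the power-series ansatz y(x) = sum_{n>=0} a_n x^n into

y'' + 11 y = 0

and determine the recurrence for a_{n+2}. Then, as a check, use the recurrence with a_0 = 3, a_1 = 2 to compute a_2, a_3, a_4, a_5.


Substitute y = sum_n a_n x^n into y'' + (const) y = 0.
y''(x) = sum_{n>=0} (n+2)(n+1) a_{n+2} x^n.
The ODE becomes sum_n [(n+2)(n+1) a_{n+2} + 11 a_n] x^n = 0.
Setting each coefficient to zero gives the recurrence:
  (n+2)(n+1) a_{n+2} + 11 a_n = 0,
  a_{n+2} = -11 / ((n+1)(n+2)) a_n.

Check with a_0 = 3, a_1 = 2 (apply the recurrence for n = 0, 1, 2, 3): a_0 = 3, a_1 = 2, a_2 = -33/2, a_3 = -11/3, a_4 = 121/8, a_5 = 121/60.

a_{n+2} = -11/((n+1)(n+2)) * a_n; check: a_0 = 3, a_1 = 2, a_2 = -33/2, a_3 = -11/3, a_4 = 121/8, a_5 = 121/60


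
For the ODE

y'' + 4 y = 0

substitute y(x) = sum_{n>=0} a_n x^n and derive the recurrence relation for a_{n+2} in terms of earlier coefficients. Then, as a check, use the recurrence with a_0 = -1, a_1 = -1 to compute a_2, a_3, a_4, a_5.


Substitute y = sum_n a_n x^n into y'' + (const) y = 0.
y''(x) = sum_{n>=0} (n+2)(n+1) a_{n+2} x^n.
The ODE becomes sum_n [(n+2)(n+1) a_{n+2} + 4 a_n] x^n = 0.
Setting each coefficient to zero gives the recurrence:
  (n+2)(n+1) a_{n+2} + 4 a_n = 0,
  a_{n+2} = -4 / ((n+1)(n+2)) a_n.

Check with a_0 = -1, a_1 = -1 (apply the recurrence for n = 0, 1, 2, 3): a_0 = -1, a_1 = -1, a_2 = 2, a_3 = 2/3, a_4 = -2/3, a_5 = -2/15.

a_{n+2} = -4/((n+1)(n+2)) * a_n; check: a_0 = -1, a_1 = -1, a_2 = 2, a_3 = 2/3, a_4 = -2/3, a_5 = -2/15


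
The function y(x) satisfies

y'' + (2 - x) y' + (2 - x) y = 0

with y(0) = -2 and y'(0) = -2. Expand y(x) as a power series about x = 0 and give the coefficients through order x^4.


Ansatz: y(x) = sum_{n>=0} a_n x^n, so y'(x) = sum_{n>=1} n a_n x^(n-1) and y''(x) = sum_{n>=2} n(n-1) a_n x^(n-2).
Substitute into P(x) y'' + Q(x) y' + R(x) y = 0 with P(x) = 1, Q(x) = 2 - x, R(x) = 2 - x, and match powers of x.
Initial conditions: a_0 = -2, a_1 = -2.
Setting the coefficient of each power of x to zero and solving order by order (substituting the coefficients already found):
  x^0: 2 a_2 + 2 a_1 + 2 a_0 = 0  ->  2 a_2 = -2 a_1 - 2 a_0 = 8  ->  a_2 = 4
  x^1: 6 a_3 + 4 a_2 + a_1 - a_0 = 0  ->  6 a_3 = -4 a_2 - a_1 + a_0 = -16  ->  a_3 = -8/3
  x^2: 12 a_4 + 6 a_3 - a_1 = 0  ->  12 a_4 = -6 a_3 + a_1 = 14  ->  a_4 = 7/6
Truncated series: y(x) = -2 - 2 x + 4 x^2 - (8/3) x^3 + (7/6) x^4 + O(x^5).

a_0 = -2; a_1 = -2; a_2 = 4; a_3 = -8/3; a_4 = 7/6


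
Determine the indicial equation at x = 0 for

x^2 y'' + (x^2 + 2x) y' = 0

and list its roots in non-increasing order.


Divide by x^2 to reach normal form y'' + P_1(x) y' + P_2(x) y = 0 with P_1(x) = 1 + 2/x and P_2(x) = 0.
x = 0 is a singular point because the y'-coefficient 1 + 2/x has a pole at x = 0.
It is a regular singular point because x P_1(x) = p(x) = x + 2 and x^2 P_2(x) = q(x) = 0 are polynomials, hence analytic at x = 0.
p(0) = 2,  q(0) = 0.
Indicial equation: r(r-1) + p(0) r + q(0) = 0, i.e. r^2 + (p(0) - 1) r + q(0) = 0, i.e. r^2 + 1 r = 0.
Discriminant: (1)^2 - 4(0) = 1, so r = (-1 ± 1)/2.
Solving: r_1 = 0, r_2 = -1.

indicial: r^2 + 1 r = 0; roots r_1 = 0, r_2 = -1


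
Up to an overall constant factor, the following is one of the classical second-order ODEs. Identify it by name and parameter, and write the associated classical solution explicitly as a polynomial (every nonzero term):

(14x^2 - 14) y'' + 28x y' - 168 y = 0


All three coefficients share the factor -14; dividing through by -14 gives  (1 - x^2) y'' - 2x y' + 12 y = 0.
This matches the Legendre equation (1 - x^2) y'' - 2x y' + n(n+1) y = 0 (note the -2x y' term) with n(n+1) = 12, so n = 3; the polynomial solution is P_3(x).
With y = sum_k a_k x^k, matching x^k gives (k+2)(k+1) a_{k+2} = [k(k+1) - n(n+1)] a_k = (k - 3)(k + 4) a_k. The right side vanishes at k = 3, so the series with the parity of 3 terminates at degree 3.
Standard normalization (P_n(1) = 1): leading coefficient (2n)!/(2^n (n!)^2) = 720/(8*36) = 5/2, so a_3 = 5/2. Work downward with a_k = (k+1)(k+2) a_{k+2} / ((k - 3)(k + 4)):
  a_1 = (2)(3)(5/2) / ((1 - 3)(1 + 4)) = 15/(-10) = -3/2
Hence P_3(x) = 5 x^3/2 - 3 x/2.

P_3(x); series = 5 x^3/2 - 3 x/2


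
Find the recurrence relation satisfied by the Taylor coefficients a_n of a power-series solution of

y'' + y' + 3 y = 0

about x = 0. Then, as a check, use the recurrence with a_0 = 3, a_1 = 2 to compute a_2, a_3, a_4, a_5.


Substitute y = sum_n a_n x^n.
y''(x) has coefficient (n+2)(n+1) a_{n+2} at x^n;
y'(x) has coefficient (n+1) a_{n+1} at x^n;
3 y(x) has coefficient 3 a_n at x^n.
Matching x^n: (n+2)(n+1) a_{n+2} + (n+1) a_{n+1} + 3 a_n = 0.
Thus a_{n+2} = [-(n+1) a_{n+1} - 3 a_n] / ((n+1)(n+2)).

Check with a_0 = 3, a_1 = 2 (apply the recurrence for n = 0, 1, 2, 3): a_0 = 3, a_1 = 2, a_2 = -11/2, a_3 = 5/6, a_4 = 7/6, a_5 = -43/120.

a_(n+2) = [-(n+1) a_(n+1) - 3 a_n] / ((n+1)(n+2)); check: a_0 = 3, a_1 = 2, a_2 = -11/2, a_3 = 5/6, a_4 = 7/6, a_5 = -43/120


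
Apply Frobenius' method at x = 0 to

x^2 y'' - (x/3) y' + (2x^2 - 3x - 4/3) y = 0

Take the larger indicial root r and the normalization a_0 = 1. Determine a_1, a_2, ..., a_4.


Write in Frobenius form y'' + (p(x)/x) y' + (q(x)/x^2) y = 0:
  p(x) = -1/3,  q(x) = 2x^2 - 3x - 4/3.
Indicial equation: r(r-1) + (-1/3) r + (-4/3) = 0 -> roots r_1 = 2, r_2 = -2/3.
Take r = r_1 = 2. Let y(x) = x^r sum_{n>=0} a_n x^n with a_0 = 1.
Substitute y = x^r sum a_n x^n and match x^{r+n}. The recurrence is
  D(n) a_n - 3 a_{n-1} + 2 a_{n-2} = 0,  where D(n) = (r+n)(r+n-1) + (-1/3)(r+n) + (-4/3).
  a_n = [3 a_{n-1} - 2 a_{n-2}] / D(n).
Since the indicial polynomial factors as (r - r_1)(r - r_2), D(n) = (r_1 + n - r_1)(r_1 + n - r_2) = n(n + 8/3).
Evaluating step by step (a_0 = 1):
  n = 1: D(1) = 1(1 + 8/3) = 11/3; numerator = 3(1) = 3; a_1 = (3)/(11/3) = 9/11
  n = 2: D(2) = 2(2 + 8/3) = 28/3; numerator = 3(9/11) - 2(1) = 5/11; a_2 = (5/11)/(28/3) = 15/308
  n = 3: D(3) = 3(3 + 8/3) = 17; numerator = 3(15/308) - 2(9/11) = -459/308; a_3 = (-459/308)/(17) = -27/308
  n = 4: D(4) = 4(4 + 8/3) = 80/3; numerator = 3(-27/308) - 2(15/308) = -111/308; a_4 = (-111/308)/(80/3) = -333/24640

r = 2; a_0 = 1; a_1 = 9/11; a_2 = 15/308; a_3 = -27/308; a_4 = -333/24640


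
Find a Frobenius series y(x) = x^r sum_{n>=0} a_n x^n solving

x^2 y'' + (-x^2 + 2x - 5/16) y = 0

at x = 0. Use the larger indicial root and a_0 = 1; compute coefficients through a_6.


Write in Frobenius form y'' + (p(x)/x) y' + (q(x)/x^2) y = 0:
  p(x) = 0,  q(x) = -x^2 + 2x - 5/16.
Indicial equation: r(r-1) + (0) r + (-5/16) = 0 -> roots r_1 = 5/4, r_2 = -1/4.
Take r = r_1 = 5/4. Let y(x) = x^r sum_{n>=0} a_n x^n with a_0 = 1.
Substitute y = x^r sum a_n x^n and match x^{r+n}. The recurrence is
  D(n) a_n + 2 a_{n-1} - 1 a_{n-2} = 0,  where D(n) = (r+n)(r+n-1) + (0)(r+n) + (-5/16).
  a_n = [-2 a_{n-1} + 1 a_{n-2}] / D(n).
Since the indicial polynomial factors as (r - r_1)(r - r_2), D(n) = (r_1 + n - r_1)(r_1 + n - r_2) = n(n + 3/2).
Evaluating step by step (a_0 = 1):
  n = 1: D(1) = 1(1 + 3/2) = 5/2; numerator = -2(1) = -2; a_1 = (-2)/(5/2) = -4/5
  n = 2: D(2) = 2(2 + 3/2) = 7; numerator = -2(-4/5) + 1(1) = 13/5; a_2 = (13/5)/(7) = 13/35
  n = 3: D(3) = 3(3 + 3/2) = 27/2; numerator = -2(13/35) + 1(-4/5) = -54/35; a_3 = (-54/35)/(27/2) = -4/35
  n = 4: D(4) = 4(4 + 3/2) = 22; numerator = -2(-4/35) + 1(13/35) = 3/5; a_4 = (3/5)/(22) = 3/110
  n = 5: D(5) = 5(5 + 3/2) = 65/2; numerator = -2(3/110) + 1(-4/35) = -13/77; a_5 = (-13/77)/(65/2) = -2/385
  n = 6: D(6) = 6(6 + 3/2) = 45; numerator = -2(-2/385) + 1(3/110) = 29/770; a_6 = (29/770)/(45) = 29/34650

r = 5/4; a_0 = 1; a_1 = -4/5; a_2 = 13/35; a_3 = -4/35; a_4 = 3/110; a_5 = -2/385; a_6 = 29/34650


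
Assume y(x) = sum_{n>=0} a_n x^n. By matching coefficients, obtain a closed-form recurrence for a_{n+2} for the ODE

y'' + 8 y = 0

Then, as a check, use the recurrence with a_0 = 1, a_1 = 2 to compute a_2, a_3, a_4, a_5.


Substitute y = sum_n a_n x^n into y'' + (const) y = 0.
y''(x) = sum_{n>=0} (n+2)(n+1) a_{n+2} x^n.
The ODE becomes sum_n [(n+2)(n+1) a_{n+2} + 8 a_n] x^n = 0.
Setting each coefficient to zero gives the recurrence:
  (n+2)(n+1) a_{n+2} + 8 a_n = 0,
  a_{n+2} = -8 / ((n+1)(n+2)) a_n.

Check with a_0 = 1, a_1 = 2 (apply the recurrence for n = 0, 1, 2, 3): a_0 = 1, a_1 = 2, a_2 = -4, a_3 = -8/3, a_4 = 8/3, a_5 = 16/15.

a_{n+2} = -8/((n+1)(n+2)) * a_n; check: a_0 = 1, a_1 = 2, a_2 = -4, a_3 = -8/3, a_4 = 8/3, a_5 = 16/15


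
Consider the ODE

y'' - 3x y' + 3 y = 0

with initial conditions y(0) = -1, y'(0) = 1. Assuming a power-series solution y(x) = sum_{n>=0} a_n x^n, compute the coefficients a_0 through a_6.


Ansatz: y(x) = sum_{n>=0} a_n x^n, so y'(x) = sum_{n>=1} n a_n x^(n-1) and y''(x) = sum_{n>=2} n(n-1) a_n x^(n-2).
Substitute into P(x) y'' + Q(x) y' + R(x) y = 0 with P(x) = 1, Q(x) = -3x, R(x) = 3, and match powers of x.
Initial conditions: a_0 = -1, a_1 = 1.
Setting the coefficient of each power of x to zero and solving order by order (substituting the coefficients already found):
  x^0: 2 a_2 + 3 a_0 = 0  ->  2 a_2 = -3 a_0 = 3  ->  a_2 = 3/2
  x^1: 6 a_3 = 0  ->  a_3 = 0
  x^2: 12 a_4 - 3 a_2 = 0  ->  12 a_4 = 3 a_2 = 9/2  ->  a_4 = 3/8
  x^3: 20 a_5 - 6 a_3 = 0  ->  20 a_5 = 6 a_3 = 0  ->  a_5 = 0
  x^4: 30 a_6 - 9 a_4 = 0  ->  30 a_6 = 9 a_4 = 27/8  ->  a_6 = 9/80
Truncated series: y(x) = -1 + x + (3/2) x^2 + (3/8) x^4 + (9/80) x^6 + O(x^7).

a_0 = -1; a_1 = 1; a_2 = 3/2; a_3 = 0; a_4 = 3/8; a_5 = 0; a_6 = 9/80
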